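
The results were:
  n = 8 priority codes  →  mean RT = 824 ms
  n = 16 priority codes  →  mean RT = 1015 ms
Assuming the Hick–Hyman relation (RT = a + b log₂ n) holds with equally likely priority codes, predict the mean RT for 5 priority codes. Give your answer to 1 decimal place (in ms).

694.5 ms

Solve the two-equation system in a and b:
  b = (1015 − 824) / (log₂ 16 − log₂ 8) = 191 / (4 − 3) = 191.000 ms/bit
  a = 824 − 191.000 × 3 = 251.000 ms
Then RT(5) = 251.000 + 191.000 × log₂ 5 = 251.000 + 191.000 × 2.3219 ≈ 694.488 ms.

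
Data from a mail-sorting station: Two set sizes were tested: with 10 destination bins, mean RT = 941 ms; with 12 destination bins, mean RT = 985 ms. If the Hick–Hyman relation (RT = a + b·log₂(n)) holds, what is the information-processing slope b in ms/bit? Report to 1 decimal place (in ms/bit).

167.3 ms/bit

The slope on a log₂ axis is (985 − 941) / (3.5850 − 3.3219) = 167.278 ms/bit.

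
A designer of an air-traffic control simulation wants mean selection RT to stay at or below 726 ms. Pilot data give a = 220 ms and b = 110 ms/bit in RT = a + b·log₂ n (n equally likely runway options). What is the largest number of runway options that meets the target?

Information budget: (726 − 220)/110 = 4.6000 bits, so n ≤ 2^4.6000 = 24.251 → at most 24.

24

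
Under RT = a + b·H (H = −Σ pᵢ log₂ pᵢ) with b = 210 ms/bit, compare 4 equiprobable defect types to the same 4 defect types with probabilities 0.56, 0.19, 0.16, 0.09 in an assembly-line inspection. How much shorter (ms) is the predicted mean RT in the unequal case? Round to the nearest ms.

72 ms

The RT saving is b·ΔH. Equiprobable H₀ = log₂(4) = 2.0000 bits; with the given probabilities H = 1.6593 bits.
b·(H₀ − H) = 210 × (2.0000 − 1.6593) = 71.54 ms.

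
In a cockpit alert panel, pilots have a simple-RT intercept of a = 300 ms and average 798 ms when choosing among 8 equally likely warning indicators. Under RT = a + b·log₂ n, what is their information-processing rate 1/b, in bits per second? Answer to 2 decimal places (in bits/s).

6.02 bits/s

b = (798 − 300)/log₂ 8 = 498/3 = 166.000 ms per bit = 0.16600 s/bit; the reciprocal is 6.024 bits/s.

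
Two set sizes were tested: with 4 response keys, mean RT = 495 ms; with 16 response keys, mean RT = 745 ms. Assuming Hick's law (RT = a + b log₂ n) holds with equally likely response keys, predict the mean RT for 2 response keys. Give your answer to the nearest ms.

RT is linear in log₂ n, so two points fix the line:
  b = (745 − 495) / (log₂ 16 − log₂ 4) = 250 / (4 − 2) = 125 ms/bit
  a = 495 − 125 × 2 = 245 ms
Then RT(2) = 245 + 125 × log₂ 2 = 245 + 125 × 1 ≈ 370.000 ms.

370 ms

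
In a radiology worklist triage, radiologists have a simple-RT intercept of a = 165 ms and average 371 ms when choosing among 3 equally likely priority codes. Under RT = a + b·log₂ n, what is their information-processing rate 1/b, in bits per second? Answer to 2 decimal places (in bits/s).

Choice component = 371 − 165 = 206 ms over log₂(3) = 1.5850 bits.
b = 206 / 1.5850 = 129.972 ms/bit, so 1/b = 7.694 bits/s.

7.69 bits/s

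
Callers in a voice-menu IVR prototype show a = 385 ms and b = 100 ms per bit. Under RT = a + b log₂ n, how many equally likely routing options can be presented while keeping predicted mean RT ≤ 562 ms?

3

Set 385 + 100·log₂ n ≤ 562 → log₂ n ≤ (562 − 385)/100 = 1.7700.
So n ≤ 2^1.7700 = 3.411; the largest integer n is 3.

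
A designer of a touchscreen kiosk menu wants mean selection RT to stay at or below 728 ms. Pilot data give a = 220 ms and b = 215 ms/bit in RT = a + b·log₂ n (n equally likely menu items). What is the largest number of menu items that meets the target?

Set 220 + 215·log₂ n ≤ 728 → log₂ n ≤ (728 − 220)/215 = 2.3628.
So n ≤ 2^2.3628 = 5.144; the largest integer n is 5.

5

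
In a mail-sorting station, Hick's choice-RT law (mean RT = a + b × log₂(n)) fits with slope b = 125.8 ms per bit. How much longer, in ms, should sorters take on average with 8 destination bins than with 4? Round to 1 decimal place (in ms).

125.8 ms

ΔRT = (a + b log₂ n₂) − (a + b log₂ n₁) = b·(log₂ n₂ − log₂ n₁).
log₂(8) − log₂(4) = log₂(8/4) = log₂(2) = 1.
ΔRT = 125.8 × 1.0000 = 125.800 ms.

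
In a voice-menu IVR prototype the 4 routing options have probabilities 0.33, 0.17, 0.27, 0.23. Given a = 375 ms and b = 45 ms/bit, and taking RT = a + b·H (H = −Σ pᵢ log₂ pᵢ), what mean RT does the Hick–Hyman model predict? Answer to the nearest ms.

463 ms

H = 0.33·log₂(1/0.33) + 0.17·log₂(1/0.17) + 0.27·log₂(1/0.27) + 0.23·log₂(1/0.23) = 1.9601 bits.
RT = 375 + 45 × 1.9601 = 463.20 ms.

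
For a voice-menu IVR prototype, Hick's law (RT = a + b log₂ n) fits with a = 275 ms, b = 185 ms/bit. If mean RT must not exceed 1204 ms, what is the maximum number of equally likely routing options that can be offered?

32

Set 275 + 185·log₂ n ≤ 1204 → log₂ n ≤ (1204 − 275)/185 = 5.0216.
So n ≤ 2^5.0216 = 32.483; the largest integer n is 32.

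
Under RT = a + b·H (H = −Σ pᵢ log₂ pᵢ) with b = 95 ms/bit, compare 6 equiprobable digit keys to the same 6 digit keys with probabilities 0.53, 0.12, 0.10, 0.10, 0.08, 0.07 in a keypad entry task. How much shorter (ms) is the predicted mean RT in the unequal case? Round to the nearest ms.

48 ms

The RT saving is b·ΔH. Equiprobable H₀ = log₂(6) = 2.5850 bits; with the given probabilities H = 2.0770 bits.
b·(H₀ − H) = 95 × (2.5850 − 2.0770) = 48.26 ms.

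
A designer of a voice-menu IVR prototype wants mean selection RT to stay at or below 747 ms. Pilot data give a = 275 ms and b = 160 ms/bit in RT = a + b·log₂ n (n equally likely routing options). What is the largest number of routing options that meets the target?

7

Set 275 + 160·log₂ n ≤ 747 → log₂ n ≤ (747 − 275)/160 = 2.9500.
So n ≤ 2^2.9500 = 7.727; the largest integer n is 7.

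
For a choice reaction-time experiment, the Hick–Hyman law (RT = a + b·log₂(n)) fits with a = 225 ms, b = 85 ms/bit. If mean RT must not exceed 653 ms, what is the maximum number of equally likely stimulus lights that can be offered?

85·log₂ n ≤ 653 − 225 = 428, giving log₂ n ≤ 5.0353 and n ≤ 32.793. The largest whole number is 32.

32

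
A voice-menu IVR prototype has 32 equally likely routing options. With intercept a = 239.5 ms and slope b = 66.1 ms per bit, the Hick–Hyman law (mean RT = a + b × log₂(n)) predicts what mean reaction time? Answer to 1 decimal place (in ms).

570.0 ms

log₂(32) = 5 bits, so RT = 239.5 + 66.1 × 5 ≈ 570.000 ms.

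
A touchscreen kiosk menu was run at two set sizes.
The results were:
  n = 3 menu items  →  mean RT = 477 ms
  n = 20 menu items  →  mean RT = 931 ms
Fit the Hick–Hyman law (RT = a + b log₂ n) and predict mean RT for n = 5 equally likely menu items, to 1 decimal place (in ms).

599.2 ms

With log₂ n on the abscissa the relation is linear; from the two conditions:
  b = (931 − 477) / (log₂ 20 − log₂ 3) = 454 / (4.3219 − 1.5850) = 165.877 ms/bit
  a = 477 − 165.877 × 1.5850 = 214.091 ms
Then RT(5) = 214.091 + 165.877 × log₂ 5 = 214.091 + 165.877 × 2.3219 ≈ 599.246 ms.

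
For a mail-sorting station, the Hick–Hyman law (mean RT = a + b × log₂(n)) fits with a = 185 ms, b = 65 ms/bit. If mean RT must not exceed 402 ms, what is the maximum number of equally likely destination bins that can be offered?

10

65·log₂ n ≤ 402 − 185 = 217, giving log₂ n ≤ 3.3385 and n ≤ 10.115. The largest whole number is 10.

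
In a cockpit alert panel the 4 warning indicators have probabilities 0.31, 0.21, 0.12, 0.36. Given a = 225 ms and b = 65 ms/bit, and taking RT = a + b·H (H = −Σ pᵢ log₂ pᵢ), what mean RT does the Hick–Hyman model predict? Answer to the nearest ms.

Entropy contributions −pᵢ log₂ pᵢ: 0.5238, 0.4728, 0.3671, 0.5306; sum H = 1.8943 bits.
RT = a + bH = 225 + 65·1.8943 = 348.13 ms.

348 ms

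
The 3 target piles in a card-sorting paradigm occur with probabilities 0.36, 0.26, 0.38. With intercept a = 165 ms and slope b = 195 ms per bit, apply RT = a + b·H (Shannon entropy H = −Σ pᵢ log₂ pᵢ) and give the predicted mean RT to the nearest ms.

470 ms

Entropy contributions −pᵢ log₂ pᵢ: 0.5306, 0.5053, 0.5305; sum H = 1.5664 bits.
RT = a + bH = 165 + 195·1.5664 = 470.44 ms.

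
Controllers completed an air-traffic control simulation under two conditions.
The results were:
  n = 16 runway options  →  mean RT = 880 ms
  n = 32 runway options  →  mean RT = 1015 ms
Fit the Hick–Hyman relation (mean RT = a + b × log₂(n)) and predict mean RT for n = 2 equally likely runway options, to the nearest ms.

RT is linear in log₂ n, so two points fix the line:
  b = (1015 − 880) / (log₂ 32 − log₂ 16) = 135 / (5 − 4) = 135 ms/bit
  a = 880 − 135 × 4 = 340 ms
Then RT(2) = 340 + 135 × log₂ 2 = 340 + 135 × 1 ≈ 475.000 ms.

475 ms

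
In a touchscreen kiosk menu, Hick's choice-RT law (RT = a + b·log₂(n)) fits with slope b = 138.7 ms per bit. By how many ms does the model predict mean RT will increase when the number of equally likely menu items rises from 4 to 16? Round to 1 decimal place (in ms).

277.4 ms

Only the slope matters, since a is common to both: ΔRT = b·log₂(n₂/n₁).
log₂(16) − log₂(4) = log₂(16/4) = log₂(4) = 2.
ΔRT = 138.7 × 2.0000 = 277.400 ms.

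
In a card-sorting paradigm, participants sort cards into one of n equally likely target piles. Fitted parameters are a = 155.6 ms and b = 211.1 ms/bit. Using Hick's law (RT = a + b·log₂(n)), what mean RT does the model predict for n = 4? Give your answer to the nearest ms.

log₂(4) = 2 bits, so RT = 155.6 + 211.1 × 2 ≈ 577.800 ms.

578 ms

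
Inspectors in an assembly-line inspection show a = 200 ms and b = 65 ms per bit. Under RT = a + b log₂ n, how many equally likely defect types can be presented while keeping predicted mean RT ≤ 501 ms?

Set 200 + 65·log₂ n ≤ 501 → log₂ n ≤ (501 − 200)/65 = 4.6308.
So n ≤ 2^4.6308 = 24.774; the largest integer n is 24.

24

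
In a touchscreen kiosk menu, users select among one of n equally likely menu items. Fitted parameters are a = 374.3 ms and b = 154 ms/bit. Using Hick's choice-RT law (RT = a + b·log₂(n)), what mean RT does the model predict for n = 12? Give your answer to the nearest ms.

log₂(12) = 3.5850 bits, so RT = 374.3 + 154 × 3.5850 ≈ 926.384 ms.

926 ms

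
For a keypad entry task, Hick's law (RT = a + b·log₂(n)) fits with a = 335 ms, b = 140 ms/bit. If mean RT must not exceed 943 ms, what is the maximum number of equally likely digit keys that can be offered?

20

Information budget: (943 − 335)/140 = 4.3429 bits, so n ≤ 2^4.3429 = 20.292 → at most 20.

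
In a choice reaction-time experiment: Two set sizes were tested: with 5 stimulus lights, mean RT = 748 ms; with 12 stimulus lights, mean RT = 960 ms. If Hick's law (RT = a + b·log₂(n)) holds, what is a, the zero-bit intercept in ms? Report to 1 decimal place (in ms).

b = (RT₂ − RT₁)/(log₂ n₂ − log₂ n₁) = (960 − 748)/(3.5850 − 2.3219) = 167.850 ms/bit.
a = RT₁ − b·log₂ n₁ = 748 − 167.850 × 2.3219 = 358.265 ms.

358.3 ms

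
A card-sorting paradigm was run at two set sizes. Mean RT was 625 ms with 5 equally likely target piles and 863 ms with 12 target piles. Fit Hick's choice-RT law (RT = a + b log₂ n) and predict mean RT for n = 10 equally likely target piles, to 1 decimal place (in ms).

813.4 ms

Fit slope and intercept:
  b = (863 − 625) / (log₂ 12 − log₂ 5) = 238 / (3.5850 − 2.3219) = 188.435 ms/bit
  a = 625 − 188.435 × 2.3219 = 187.467 ms
Then RT(10) = 187.467 + 188.435 × log₂ 10 = 187.467 + 188.435 × 3.3219 ≈ 813.435 ms.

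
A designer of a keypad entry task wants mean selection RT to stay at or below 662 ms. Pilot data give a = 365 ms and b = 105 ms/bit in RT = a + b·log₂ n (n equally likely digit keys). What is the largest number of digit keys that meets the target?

Set 365 + 105·log₂ n ≤ 662 → log₂ n ≤ (662 − 365)/105 = 2.8286.
So n ≤ 2^2.8286 = 7.104; the largest integer n is 7.

7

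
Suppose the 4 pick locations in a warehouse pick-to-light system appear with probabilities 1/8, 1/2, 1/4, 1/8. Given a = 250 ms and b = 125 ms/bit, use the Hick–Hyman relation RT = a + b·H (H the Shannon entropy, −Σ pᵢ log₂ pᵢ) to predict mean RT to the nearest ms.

H = −Σ pᵢ log₂ pᵢ = 0.125·3 + 0.5·1 + 0.25·2 + 0.125·3 = 1.750 bits.
RT = 250 + 125 × 1.750 = 468.75 ms.

469 ms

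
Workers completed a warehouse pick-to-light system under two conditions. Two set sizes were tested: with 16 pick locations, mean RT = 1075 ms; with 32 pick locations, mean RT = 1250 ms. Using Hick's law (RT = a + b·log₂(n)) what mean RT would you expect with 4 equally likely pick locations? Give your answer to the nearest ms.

Solve the two-equation system in a and b:
  b = (1250 − 1075) / (log₂ 32 − log₂ 16) = 175 / (5 − 4) = 175 ms/bit
  a = 1075 − 175 × 4 = 375 ms
Then RT(4) = 375 + 175 × log₂ 4 = 375 + 175 × 2 ≈ 725.000 ms.

725 ms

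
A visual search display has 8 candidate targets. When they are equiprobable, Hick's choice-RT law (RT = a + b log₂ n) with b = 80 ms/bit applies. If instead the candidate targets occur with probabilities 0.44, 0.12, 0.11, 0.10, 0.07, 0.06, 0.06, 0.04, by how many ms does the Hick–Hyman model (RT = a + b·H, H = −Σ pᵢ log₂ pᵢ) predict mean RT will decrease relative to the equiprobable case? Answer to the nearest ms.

Equiprobable entropy H₀ = log₂ 8 = 3.0000 bits.
Skewed entropy H = −Σ pᵢ log₂ pᵢ = 2.5121 bits.
ΔRT = b·(H₀ − H) = 80 × 0.4879 = 39.03 ms.

39 ms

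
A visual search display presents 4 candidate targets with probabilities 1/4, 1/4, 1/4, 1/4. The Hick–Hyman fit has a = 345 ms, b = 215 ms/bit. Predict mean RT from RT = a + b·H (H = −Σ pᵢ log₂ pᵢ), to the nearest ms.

Each term −pᵢ log₂ pᵢ: 0.25·2 + 0.25·2 + 0.25·2 + 0.25·2; summed, H = 2.000 bits.
Mean RT = a + bH = 345 + 215·2.000 = 775.00 ms.

775 ms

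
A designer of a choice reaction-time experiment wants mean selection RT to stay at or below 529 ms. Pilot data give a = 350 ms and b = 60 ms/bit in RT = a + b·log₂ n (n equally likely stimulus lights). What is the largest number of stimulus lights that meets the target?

60·log₂ n ≤ 529 − 350 = 179, giving log₂ n ≤ 2.9833 and n ≤ 7.908. The largest whole number is 7.

7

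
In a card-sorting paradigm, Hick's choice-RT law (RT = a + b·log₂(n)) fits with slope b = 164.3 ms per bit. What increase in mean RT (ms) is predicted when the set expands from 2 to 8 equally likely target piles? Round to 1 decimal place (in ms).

The intercept a cancels: ΔRT = b·(log₂ n₂ − log₂ n₁) = b·log₂(n₂/n₁).
log₂(8) − log₂(2) = log₂(8/2) = log₂(4) = 2.
ΔRT = 164.3 × 2.0000 = 328.600 ms.

328.6 ms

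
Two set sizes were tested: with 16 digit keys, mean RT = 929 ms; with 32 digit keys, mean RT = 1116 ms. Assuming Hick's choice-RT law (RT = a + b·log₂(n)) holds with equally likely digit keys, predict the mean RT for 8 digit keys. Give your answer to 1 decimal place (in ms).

Fit slope and intercept:
  b = (1116 − 929) / (log₂ 32 − log₂ 16) = 187 / (5 − 4) = 187.000 ms/bit
  a = 929 − 187.000 × 4 = 181.000 ms
Then RT(8) = 181.000 + 187.000 × log₂ 8 = 181.000 + 187.000 × 3 ≈ 742.000 ms.

742.0 ms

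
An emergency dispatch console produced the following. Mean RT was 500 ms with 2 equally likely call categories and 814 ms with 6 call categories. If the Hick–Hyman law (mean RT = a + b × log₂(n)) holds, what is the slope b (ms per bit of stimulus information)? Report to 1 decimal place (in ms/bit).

198.1 ms/bit

The slope on a log₂ axis is (814 − 500) / (2.5850 − 1) = 198.112 ms/bit.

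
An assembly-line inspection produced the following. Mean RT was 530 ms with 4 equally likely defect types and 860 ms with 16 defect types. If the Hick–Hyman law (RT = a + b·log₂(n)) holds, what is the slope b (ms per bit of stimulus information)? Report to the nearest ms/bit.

b = (RT₂ − RT₁)/(log₂ n₂ − log₂ n₁) = (860 − 530)/(4 − 2) = 165 ms/bit.

165 ms/bit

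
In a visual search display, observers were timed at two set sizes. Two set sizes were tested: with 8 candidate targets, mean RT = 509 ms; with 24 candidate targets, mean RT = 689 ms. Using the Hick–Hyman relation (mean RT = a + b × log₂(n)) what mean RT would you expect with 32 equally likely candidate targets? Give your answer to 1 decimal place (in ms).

736.1 ms

With log₂ n on the abscissa the relation is linear; from the two conditions:
  b = (689 − 509) / (log₂ 24 − log₂ 8) = 180 / (4.5850 − 3) = 113.567 ms/bit
  a = 509 − 113.567 × 3 = 168.298 ms
Then RT(32) = 168.298 + 113.567 × log₂ 32 = 168.298 + 113.567 × 5 ≈ 736.135 ms.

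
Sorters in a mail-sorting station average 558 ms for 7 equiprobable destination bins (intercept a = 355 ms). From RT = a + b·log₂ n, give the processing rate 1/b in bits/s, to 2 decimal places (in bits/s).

Choice component = 558 − 355 = 203 ms over log₂(7) = 2.8074 bits.
b = 203 / 2.8074 = 72.310 ms/bit, so 1/b = 13.829 bits/s.

13.83 bits/s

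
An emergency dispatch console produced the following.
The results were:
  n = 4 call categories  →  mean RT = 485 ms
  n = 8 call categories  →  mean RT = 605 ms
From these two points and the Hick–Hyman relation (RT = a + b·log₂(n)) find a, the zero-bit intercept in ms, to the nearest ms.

245 ms

The slope on a log₂ axis is (605 − 485) / (3 − 2) = 120 ms/bit.
Intercept: a = 485 − 120·log₂(4) = 245.000 ms.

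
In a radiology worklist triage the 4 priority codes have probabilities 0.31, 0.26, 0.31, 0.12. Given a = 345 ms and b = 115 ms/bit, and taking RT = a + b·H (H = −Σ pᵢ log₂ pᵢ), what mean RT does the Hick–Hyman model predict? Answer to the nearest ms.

566 ms

Entropy contributions −pᵢ log₂ pᵢ: 0.5238, 0.5053, 0.5238, 0.3671; sum H = 1.9199 bits.
RT = a + bH = 345 + 115·1.9199 = 565.79 ms.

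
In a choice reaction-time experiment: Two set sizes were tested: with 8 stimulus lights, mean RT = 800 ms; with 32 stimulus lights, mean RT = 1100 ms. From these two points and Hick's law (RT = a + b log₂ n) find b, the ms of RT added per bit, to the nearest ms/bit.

150 ms/bit

The slope on a log₂ axis is (1100 − 800) / (5 − 3) = 150 ms/bit.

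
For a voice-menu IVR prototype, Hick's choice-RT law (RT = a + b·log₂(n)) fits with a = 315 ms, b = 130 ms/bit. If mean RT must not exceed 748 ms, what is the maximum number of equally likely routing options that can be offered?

10

Information budget: (748 − 315)/130 = 3.3308 bits, so n ≤ 2^3.3308 = 10.061 → at most 10.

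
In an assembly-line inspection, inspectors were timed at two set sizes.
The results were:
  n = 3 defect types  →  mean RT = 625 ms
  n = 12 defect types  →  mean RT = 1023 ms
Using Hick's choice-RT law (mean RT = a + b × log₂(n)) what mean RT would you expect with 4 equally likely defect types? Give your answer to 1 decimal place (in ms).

Solve the two-equation system in a and b:
  b = (1023 − 625) / (log₂ 12 − log₂ 3) = 398 / (3.5850 − 1.5850) = 199.000 ms/bit
  a = 625 − 199.000 × 1.5850 = 309.592 ms
Then RT(4) = 309.592 + 199.000 × log₂ 4 = 309.592 + 199.000 × 2 ≈ 707.592 ms.

707.6 ms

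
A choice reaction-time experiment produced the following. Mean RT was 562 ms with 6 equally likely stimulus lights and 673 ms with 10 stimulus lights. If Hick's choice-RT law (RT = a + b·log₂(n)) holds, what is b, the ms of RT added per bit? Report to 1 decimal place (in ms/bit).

b = (RT₂ − RT₁)/(log₂ n₂ − log₂ n₁) = (673 − 562)/(3.3219 − 2.5850) = 150.618 ms/bit.

150.6 ms/bit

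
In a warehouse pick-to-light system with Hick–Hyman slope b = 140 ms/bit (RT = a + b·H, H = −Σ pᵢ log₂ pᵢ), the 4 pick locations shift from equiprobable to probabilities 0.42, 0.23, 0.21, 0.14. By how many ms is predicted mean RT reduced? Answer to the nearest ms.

16 ms

The RT saving is b·ΔH. Equiprobable H₀ = log₂(4) = 2.0000 bits; with the given probabilities H = 1.8832 bits.
b·(H₀ − H) = 140 × (2.0000 − 1.8832) = 16.35 ms.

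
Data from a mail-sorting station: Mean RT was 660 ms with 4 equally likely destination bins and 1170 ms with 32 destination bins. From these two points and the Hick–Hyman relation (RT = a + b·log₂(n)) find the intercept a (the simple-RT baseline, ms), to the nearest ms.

Slope: b = (1170 − 660) / (log₂ 32 − log₂ 4) = 510/3.0000 = 170 ms/bit.
a = RT₁ − b·log₂ n₁ = 660 − 170 × 2 = 320.000 ms.

320 ms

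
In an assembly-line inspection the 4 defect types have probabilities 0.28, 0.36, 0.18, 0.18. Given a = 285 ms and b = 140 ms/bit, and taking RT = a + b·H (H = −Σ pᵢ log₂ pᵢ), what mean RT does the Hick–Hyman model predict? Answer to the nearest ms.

556 ms

Entropy contributions −pᵢ log₂ pᵢ: 0.5142, 0.5306, 0.4453, 0.4453; sum H = 1.9355 bits.
RT = a + bH = 285 + 140·1.9355 = 555.96 ms.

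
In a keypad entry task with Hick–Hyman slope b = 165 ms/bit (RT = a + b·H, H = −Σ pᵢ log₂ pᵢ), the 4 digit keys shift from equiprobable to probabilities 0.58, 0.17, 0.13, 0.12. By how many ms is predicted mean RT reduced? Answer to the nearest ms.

59 ms

Equiprobable entropy H₀ = log₂ 4 = 2.0000 bits.
Skewed entropy H = −Σ pᵢ log₂ pᵢ = 1.6401 bits.
ΔRT = b·(H₀ − H) = 165 × 0.3599 = 59.38 ms.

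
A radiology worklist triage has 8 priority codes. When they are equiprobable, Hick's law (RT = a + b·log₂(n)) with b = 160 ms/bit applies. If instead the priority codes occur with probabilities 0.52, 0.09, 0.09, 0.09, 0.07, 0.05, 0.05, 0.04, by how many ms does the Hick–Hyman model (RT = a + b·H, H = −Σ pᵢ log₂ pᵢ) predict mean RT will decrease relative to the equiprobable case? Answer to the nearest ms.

Equiprobable entropy H₀ = log₂ 8 = 3.0000 bits.
Skewed entropy H = −Σ pᵢ log₂ pᵢ = 2.3150 bits.
ΔRT = b·(H₀ − H) = 160 × 0.6850 = 109.59 ms.

110 ms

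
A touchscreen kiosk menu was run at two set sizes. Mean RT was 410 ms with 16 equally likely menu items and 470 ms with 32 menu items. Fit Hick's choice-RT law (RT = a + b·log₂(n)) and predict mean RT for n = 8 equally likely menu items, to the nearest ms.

Fit slope and intercept:
  b = (470 − 410) / (log₂ 32 − log₂ 16) = 60 / (5 − 4) = 60 ms/bit
  a = 410 − 60 × 4 = 170 ms
Then RT(8) = 170 + 60 × log₂ 8 = 170 + 60 × 3 ≈ 350.000 ms.

350 ms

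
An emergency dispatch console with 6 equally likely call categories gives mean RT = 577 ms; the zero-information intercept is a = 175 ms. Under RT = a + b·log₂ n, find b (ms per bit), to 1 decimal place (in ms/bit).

155.5 ms/bit

b = (577 − 175) / log₂(6) = 402 / 2.5850 = 155.515 ms/bit.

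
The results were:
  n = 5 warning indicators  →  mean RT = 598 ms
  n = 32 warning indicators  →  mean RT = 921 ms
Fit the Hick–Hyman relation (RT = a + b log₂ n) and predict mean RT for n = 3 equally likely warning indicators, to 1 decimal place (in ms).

Solve the two-equation system in a and b:
  b = (921 − 598) / (log₂ 32 − log₂ 5) = 323 / (5 − 2.3219) = 120.609 ms/bit
  a = 598 − 120.609 × 2.3219 = 317.954 ms
Then RT(3) = 317.954 + 120.609 × log₂ 3 = 317.954 + 120.609 × 1.5850 ≈ 509.115 ms.

509.1 ms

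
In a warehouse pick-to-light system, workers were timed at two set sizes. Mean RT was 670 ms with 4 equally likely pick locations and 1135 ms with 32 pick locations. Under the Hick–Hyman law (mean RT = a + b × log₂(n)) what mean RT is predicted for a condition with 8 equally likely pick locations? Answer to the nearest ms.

825 ms

With log₂ n on the abscissa the relation is linear; from the two conditions:
  b = (1135 − 670) / (log₂ 32 − log₂ 4) = 465 / (5 − 2) = 155 ms/bit
  a = 670 − 155 × 2 = 360 ms
Then RT(8) = 360 + 155 × log₂ 8 = 360 + 155 × 3 ≈ 825.000 ms.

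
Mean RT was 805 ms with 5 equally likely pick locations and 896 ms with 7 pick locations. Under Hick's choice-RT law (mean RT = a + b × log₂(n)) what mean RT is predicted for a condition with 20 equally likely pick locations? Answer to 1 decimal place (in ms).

1179.9 ms

Solve the two-equation system in a and b:
  b = (896 − 805) / (log₂ 7 − log₂ 5) = 91 / (2.8074 − 2.3219) = 187.464 ms/bit
  a = 805 − 187.464 × 2.3219 = 369.722 ms
Then RT(20) = 369.722 + 187.464 × log₂ 20 = 369.722 + 187.464 × 4.3219 ≈ 1179.928 ms.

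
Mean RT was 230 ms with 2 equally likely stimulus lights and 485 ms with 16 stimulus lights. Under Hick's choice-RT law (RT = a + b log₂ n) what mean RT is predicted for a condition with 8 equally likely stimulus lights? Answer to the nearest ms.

Solve the two-equation system in a and b:
  b = (485 − 230) / (log₂ 16 − log₂ 2) = 255 / (4 − 1) = 85 ms/bit
  a = 230 − 85 × 1 = 145 ms
Then RT(8) = 145 + 85 × log₂ 8 = 145 + 85 × 3 ≈ 400.000 ms.

400 ms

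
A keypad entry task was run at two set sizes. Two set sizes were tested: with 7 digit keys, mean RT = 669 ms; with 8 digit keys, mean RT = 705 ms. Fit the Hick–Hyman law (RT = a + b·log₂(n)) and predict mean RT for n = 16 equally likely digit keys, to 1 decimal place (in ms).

891.9 ms

Solve the two-equation system in a and b:
  b = (705 − 669) / (log₂ 8 − log₂ 7) = 36 / (3 − 2.8074) = 186.872 ms/bit
  a = 669 − 186.872 × 2.8074 = 144.384 ms
Then RT(16) = 144.384 + 186.872 × log₂ 16 = 144.384 + 186.872 × 4 ≈ 891.872 ms.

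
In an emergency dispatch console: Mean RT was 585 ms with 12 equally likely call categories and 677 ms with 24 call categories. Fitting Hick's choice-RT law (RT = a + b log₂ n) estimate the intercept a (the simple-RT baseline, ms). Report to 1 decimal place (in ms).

b = (RT₂ − RT₁)/(log₂ n₂ − log₂ n₁) = (677 − 585)/(4.5850 − 3.5850) = 92.000 ms/bit.
a = RT₁ − b·log₂ n₁ = 585 − 92.000 × 3.5850 = 255.183 ms.

255.2 ms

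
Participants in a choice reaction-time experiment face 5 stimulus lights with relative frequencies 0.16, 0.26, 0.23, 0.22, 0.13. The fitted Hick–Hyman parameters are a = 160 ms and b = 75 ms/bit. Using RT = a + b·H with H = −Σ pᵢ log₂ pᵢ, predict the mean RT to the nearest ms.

331 ms

Entropy contributions −pᵢ log₂ pᵢ: 0.4230, 0.5053, 0.4877, 0.4806, 0.3826; sum H = 2.2792 bits.
RT = a + bH = 160 + 75·2.2792 = 330.94 ms.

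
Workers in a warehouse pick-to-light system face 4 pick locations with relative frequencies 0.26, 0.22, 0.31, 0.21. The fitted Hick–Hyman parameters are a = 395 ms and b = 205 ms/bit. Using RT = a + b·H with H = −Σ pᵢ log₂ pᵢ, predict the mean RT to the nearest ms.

801 ms

Entropy contributions −pᵢ log₂ pᵢ: 0.5053, 0.4806, 0.5238, 0.4728; sum H = 1.9825 bits.
RT = a + bH = 395 + 205·1.9825 = 801.41 ms.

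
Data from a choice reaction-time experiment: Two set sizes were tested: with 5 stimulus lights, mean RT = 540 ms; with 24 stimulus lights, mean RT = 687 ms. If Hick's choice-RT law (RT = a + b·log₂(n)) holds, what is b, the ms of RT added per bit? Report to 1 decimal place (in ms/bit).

Slope: b = (687 − 540) / (log₂ 24 − log₂ 5) = 147/2.2630 = 64.957 ms/bit.

65.0 ms/bit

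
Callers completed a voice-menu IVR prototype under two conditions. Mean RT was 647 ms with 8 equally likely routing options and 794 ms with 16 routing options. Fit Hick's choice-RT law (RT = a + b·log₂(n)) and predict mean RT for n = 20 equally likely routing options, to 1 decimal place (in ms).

With log₂ n on the abscissa the relation is linear; from the two conditions:
  b = (794 − 647) / (log₂ 16 − log₂ 8) = 147 / (4 − 3) = 147.000 ms/bit
  a = 647 − 147.000 × 3 = 206.000 ms
Then RT(20) = 206.000 + 147.000 × log₂ 20 = 206.000 + 147.000 × 4.3219 ≈ 841.323 ms.

841.3 ms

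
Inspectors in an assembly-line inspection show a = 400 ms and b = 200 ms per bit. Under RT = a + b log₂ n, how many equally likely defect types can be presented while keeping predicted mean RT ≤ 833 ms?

4

Set 400 + 200·log₂ n ≤ 833 → log₂ n ≤ (833 − 400)/200 = 2.1650.
So n ≤ 2^2.1650 = 4.485; the largest integer n is 4.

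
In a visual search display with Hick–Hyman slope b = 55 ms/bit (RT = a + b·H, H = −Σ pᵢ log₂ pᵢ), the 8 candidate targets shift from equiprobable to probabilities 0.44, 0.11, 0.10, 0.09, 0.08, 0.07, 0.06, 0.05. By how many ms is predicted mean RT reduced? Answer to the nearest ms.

The RT saving is b·ΔH. Equiprobable H₀ = log₂(8) = 3.0000 bits; with the given probabilities H = 2.5360 bits.
b·(H₀ − H) = 55 × (3.0000 − 2.5360) = 25.52 ms.

26 ms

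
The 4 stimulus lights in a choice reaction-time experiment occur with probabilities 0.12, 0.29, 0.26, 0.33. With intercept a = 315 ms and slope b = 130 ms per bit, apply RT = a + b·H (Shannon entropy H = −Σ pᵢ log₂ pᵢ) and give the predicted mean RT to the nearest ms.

H = 0.12·log₂(1/0.12) + 0.29·log₂(1/0.29) + 0.26·log₂(1/0.26) + 0.33·log₂(1/0.33) = 1.9181 bits.
RT = 315 + 130 × 1.9181 = 564.35 ms.

564 ms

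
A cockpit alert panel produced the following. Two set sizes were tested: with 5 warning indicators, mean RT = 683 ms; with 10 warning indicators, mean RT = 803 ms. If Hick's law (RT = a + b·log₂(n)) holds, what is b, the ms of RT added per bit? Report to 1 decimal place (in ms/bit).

The slope on a log₂ axis is (803 − 683) / (3.3219 − 2.3219) = 120.000 ms/bit.

120.0 ms/bit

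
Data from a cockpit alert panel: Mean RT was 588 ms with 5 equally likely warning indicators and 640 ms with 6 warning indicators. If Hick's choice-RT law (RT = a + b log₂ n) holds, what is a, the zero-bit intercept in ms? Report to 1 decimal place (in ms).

The slope on a log₂ axis is (640 − 588) / (2.5850 − 2.3219) = 197.693 ms/bit.
a = RT₁ − b·log₂ n₁ = 588 − 197.693 × 2.3219 = 128.972 ms.

129.0 ms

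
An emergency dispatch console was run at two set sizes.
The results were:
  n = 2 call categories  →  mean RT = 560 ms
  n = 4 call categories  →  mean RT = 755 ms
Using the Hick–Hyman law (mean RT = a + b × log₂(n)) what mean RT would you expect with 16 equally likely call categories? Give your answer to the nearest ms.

Fit slope and intercept:
  b = (755 − 560) / (log₂ 4 − log₂ 2) = 195 / (2 − 1) = 195 ms/bit
  a = 560 − 195 × 1 = 365 ms
Then RT(16) = 365 + 195 × log₂ 16 = 365 + 195 × 4 ≈ 1145.000 ms.

1145 ms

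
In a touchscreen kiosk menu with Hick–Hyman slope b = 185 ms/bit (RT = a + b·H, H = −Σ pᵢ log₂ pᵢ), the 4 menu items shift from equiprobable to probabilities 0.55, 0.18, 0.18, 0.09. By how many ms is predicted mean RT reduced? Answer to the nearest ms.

60 ms

Equiprobable entropy H₀ = log₂ 4 = 2.0000 bits.
Skewed entropy H = −Σ pᵢ log₂ pᵢ = 1.6776 bits.
ΔRT = b·(H₀ − H) = 185 × 0.3224 = 59.64 ms.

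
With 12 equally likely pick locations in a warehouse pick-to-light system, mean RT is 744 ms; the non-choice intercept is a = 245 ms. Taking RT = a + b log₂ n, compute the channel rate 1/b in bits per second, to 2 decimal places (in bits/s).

b = (744 − 245)/log₂ 12 = 499/3.5850 = 139.193 ms per bit = 0.13919 s/bit; the reciprocal is 7.184 bits/s.

7.18 bits/s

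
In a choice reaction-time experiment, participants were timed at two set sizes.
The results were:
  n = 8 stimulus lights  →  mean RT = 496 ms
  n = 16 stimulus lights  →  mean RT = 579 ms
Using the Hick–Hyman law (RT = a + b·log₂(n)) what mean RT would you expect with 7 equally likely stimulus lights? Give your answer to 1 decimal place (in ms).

Fit slope and intercept:
  b = (579 − 496) / (log₂ 16 − log₂ 8) = 83 / (4 − 3) = 83.000 ms/bit
  a = 496 − 83.000 × 3 = 247.000 ms
Then RT(7) = 247.000 + 83.000 × log₂ 7 = 247.000 + 83.000 × 2.8074 ≈ 480.010 ms.

480.0 ms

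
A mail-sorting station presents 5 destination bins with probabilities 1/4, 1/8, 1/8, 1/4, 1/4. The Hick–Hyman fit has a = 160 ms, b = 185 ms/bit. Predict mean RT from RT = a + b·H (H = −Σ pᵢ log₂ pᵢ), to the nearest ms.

Each term −pᵢ log₂ pᵢ: 0.25·2 + 0.125·3 + 0.125·3 + 0.25·2 + 0.25·2; summed, H = 2.250 bits.
Mean RT = a + bH = 160 + 185·2.250 = 576.25 ms.

576 ms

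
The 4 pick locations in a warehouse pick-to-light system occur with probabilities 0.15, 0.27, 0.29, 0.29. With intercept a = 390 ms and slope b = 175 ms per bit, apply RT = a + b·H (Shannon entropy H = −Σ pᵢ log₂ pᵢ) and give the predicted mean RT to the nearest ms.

732 ms

H = 0.15·log₂(1/0.15) + 0.27·log₂(1/0.27) + 0.29·log₂(1/0.29) + 0.29·log₂(1/0.29) = 1.9564 bits.
RT = 390 + 175 × 1.9564 = 732.37 ms.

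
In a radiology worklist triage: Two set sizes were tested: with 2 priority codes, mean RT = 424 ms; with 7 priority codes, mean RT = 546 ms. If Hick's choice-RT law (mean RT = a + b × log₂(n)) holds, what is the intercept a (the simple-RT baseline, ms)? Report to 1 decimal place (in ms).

b = (RT₂ − RT₁)/(log₂ n₂ − log₂ n₁) = (546 − 424)/(2.8074 − 1) = 67.502 ms/bit.
a = RT₁ − b·log₂ n₁ = 424 − 67.502 × 1 = 356.498 ms.

356.5 ms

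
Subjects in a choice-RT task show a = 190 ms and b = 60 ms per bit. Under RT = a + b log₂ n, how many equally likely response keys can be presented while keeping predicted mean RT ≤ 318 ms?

Information budget: (318 − 190)/60 = 2.1333 bits, so n ≤ 2^2.1333 = 4.387 → at most 4.

4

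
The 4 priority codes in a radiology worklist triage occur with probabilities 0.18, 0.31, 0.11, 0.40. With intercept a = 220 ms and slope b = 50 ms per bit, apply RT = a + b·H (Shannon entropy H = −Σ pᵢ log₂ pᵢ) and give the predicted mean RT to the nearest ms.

312 ms

Entropy contributions −pᵢ log₂ pᵢ: 0.4453, 0.5238, 0.3503, 0.5288; sum H = 1.8482 bits.
RT = a + bH = 220 + 50·1.8482 = 312.41 ms.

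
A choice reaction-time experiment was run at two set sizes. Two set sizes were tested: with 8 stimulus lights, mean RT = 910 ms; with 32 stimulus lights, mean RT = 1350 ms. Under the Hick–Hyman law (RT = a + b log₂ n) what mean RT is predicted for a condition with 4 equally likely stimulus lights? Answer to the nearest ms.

Solve the two-equation system in a and b:
  b = (1350 − 910) / (log₂ 32 − log₂ 8) = 440 / (5 − 3) = 220 ms/bit
  a = 910 − 220 × 3 = 250 ms
Then RT(4) = 250 + 220 × log₂ 4 = 250 + 220 × 2 ≈ 690.000 ms.

690 ms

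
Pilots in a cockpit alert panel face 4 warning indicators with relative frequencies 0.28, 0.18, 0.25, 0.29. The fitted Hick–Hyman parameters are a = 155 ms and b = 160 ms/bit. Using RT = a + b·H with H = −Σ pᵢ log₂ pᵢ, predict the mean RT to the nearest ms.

471 ms

Entropy contributions −pᵢ log₂ pᵢ: 0.5142, 0.4453, 0.5000, 0.5179; sum H = 1.9774 bits.
RT = a + bH = 155 + 160·1.9774 = 471.39 ms.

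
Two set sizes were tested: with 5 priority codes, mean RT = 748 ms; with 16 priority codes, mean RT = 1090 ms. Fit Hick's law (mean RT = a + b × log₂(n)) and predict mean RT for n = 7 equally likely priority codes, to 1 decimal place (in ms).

With log₂ n on the abscissa the relation is linear; from the two conditions:
  b = (1090 − 748) / (log₂ 16 − log₂ 5) = 342 / (4 − 2.3219) = 203.805 ms/bit
  a = 748 − 203.805 × 2.3219 = 274.779 ms
Then RT(7) = 274.779 + 203.805 × log₂ 7 = 274.779 + 203.805 × 2.8074 ≈ 846.933 ms.

846.9 ms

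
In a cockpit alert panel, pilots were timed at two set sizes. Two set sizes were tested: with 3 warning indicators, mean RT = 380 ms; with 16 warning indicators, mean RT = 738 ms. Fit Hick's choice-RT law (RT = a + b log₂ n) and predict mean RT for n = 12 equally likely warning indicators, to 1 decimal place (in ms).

676.5 ms

RT is linear in log₂ n, so two points fix the line:
  b = (738 − 380) / (log₂ 16 − log₂ 3) = 358 / (4 − 1.5850) = 148.238 ms/bit
  a = 380 − 148.238 × 1.5850 = 145.049 ms
Then RT(12) = 145.049 + 148.238 × log₂ 12 = 145.049 + 148.238 × 3.5850 ≈ 676.476 ms.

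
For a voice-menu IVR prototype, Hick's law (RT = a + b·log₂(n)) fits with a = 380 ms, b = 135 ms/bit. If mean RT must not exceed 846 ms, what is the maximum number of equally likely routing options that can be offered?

Information budget: (846 − 380)/135 = 3.4519 bits, so n ≤ 2^3.4519 = 10.942 → at most 10.

10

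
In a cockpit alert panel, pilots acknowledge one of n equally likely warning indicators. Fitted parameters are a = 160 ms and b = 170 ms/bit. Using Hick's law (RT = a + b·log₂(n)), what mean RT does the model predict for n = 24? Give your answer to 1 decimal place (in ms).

log₂(24) = 4.5850 bits, so RT = 160 + 170 × 4.5850 ≈ 939.444 ms.

939.4 ms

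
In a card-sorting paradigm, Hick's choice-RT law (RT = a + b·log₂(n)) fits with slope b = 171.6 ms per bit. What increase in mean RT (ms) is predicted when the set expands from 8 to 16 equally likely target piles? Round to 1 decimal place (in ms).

171.6 ms

Only the slope matters, since a is common to both: ΔRT = b·log₂(n₂/n₁).
log₂(16) − log₂(8) = log₂(16/8) = log₂(2) = 1.
ΔRT = 171.6 × 1.0000 = 171.600 ms.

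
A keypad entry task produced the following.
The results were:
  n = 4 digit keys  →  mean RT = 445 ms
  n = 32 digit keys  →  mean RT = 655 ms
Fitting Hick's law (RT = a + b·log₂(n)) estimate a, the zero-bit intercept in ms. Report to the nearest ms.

The slope on a log₂ axis is (655 − 445) / (5 − 2) = 70 ms/bit.
a = RT₁ − b·log₂ n₁ = 445 − 70 × 2 = 305.000 ms.

305 ms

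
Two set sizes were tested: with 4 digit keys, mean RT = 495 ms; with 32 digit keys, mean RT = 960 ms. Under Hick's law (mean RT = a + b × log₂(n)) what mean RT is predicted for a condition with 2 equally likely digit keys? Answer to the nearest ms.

340 ms

With log₂ n on the abscissa the relation is linear; from the two conditions:
  b = (960 − 495) / (log₂ 32 − log₂ 4) = 465 / (5 − 2) = 155 ms/bit
  a = 495 − 155 × 2 = 185 ms
Then RT(2) = 185 + 155 × log₂ 2 = 185 + 155 × 1 ≈ 340.000 ms.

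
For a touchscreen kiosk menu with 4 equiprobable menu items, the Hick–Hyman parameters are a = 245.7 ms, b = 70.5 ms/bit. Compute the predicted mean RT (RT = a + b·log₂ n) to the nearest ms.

387 ms

log₂(4) = 2 bits, so RT = 245.7 + 70.5 × 2 ≈ 386.700 ms.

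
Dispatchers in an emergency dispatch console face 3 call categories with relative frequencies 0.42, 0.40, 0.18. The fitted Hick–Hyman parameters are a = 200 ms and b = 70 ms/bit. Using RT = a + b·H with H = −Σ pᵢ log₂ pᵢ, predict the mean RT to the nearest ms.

305 ms

H = 0.42·log₂(1/0.42) + 0.40·log₂(1/0.40) + 0.18·log₂(1/0.18) = 1.4997 bits.
RT = 200 + 70 × 1.4997 = 304.98 ms.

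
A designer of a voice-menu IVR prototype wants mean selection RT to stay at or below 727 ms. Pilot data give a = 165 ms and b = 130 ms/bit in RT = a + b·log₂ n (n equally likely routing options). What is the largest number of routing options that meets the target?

20

Information budget: (727 − 165)/130 = 4.3231 bits, so n ≤ 2^4.3231 = 20.016 → at most 20.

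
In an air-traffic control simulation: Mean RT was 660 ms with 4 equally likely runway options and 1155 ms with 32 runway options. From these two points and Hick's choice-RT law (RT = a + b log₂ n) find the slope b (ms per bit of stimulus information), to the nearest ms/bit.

Slope: b = (1155 − 660) / (log₂ 32 − log₂ 4) = 495/3.0000 = 165 ms/bit.

165 ms/bit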